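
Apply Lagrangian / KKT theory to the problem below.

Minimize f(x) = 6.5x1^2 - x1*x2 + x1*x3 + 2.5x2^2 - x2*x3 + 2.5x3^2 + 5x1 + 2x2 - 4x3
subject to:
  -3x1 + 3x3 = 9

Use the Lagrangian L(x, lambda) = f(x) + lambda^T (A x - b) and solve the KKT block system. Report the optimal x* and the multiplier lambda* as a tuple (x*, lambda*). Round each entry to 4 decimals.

Form the Lagrangian:
  L(x, lambda) = (1/2) x^T Q x + c^T x + lambda^T (A x - b)
Stationarity (grad_x L = 0): Q x + c + A^T lambda = 0.
Primal feasibility: A x = b.

This gives the KKT block system:
  [ Q   A^T ] [ x     ]   [-c ]
  [ A    0  ] [ lambda ] = [ b ]

Solving the linear system:
  x*      = (-0.9688, -0.1875, 2.0312)
  lambda* = (-1.7917)
  f(x*)   = 1.3906

x* = (-0.9688, -0.1875, 2.0312), lambda* = (-1.7917)


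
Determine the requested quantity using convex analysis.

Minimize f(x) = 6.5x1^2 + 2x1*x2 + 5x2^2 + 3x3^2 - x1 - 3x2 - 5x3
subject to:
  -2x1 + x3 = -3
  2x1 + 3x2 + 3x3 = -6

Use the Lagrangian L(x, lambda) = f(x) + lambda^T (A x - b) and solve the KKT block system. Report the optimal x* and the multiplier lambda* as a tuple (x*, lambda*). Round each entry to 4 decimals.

Form the Lagrangian:
  L(x, lambda) = (1/2) x^T Q x + c^T x + lambda^T (A x - b)
Stationarity (grad_x L = 0): Q x + c + A^T lambda = 0.
Primal feasibility: A x = b.

This gives the KKT block system:
  [ Q   A^T ] [ x     ]   [-c ]
  [ A    0  ] [ lambda ] = [ b ]

Solving the linear system:
  x*      = (0.6534, -0.7423, -1.6933)
  lambda* = (6.0433, 3.0388)
  f(x*)   = 23.2013

x* = (0.6534, -0.7423, -1.6933), lambda* = (6.0433, 3.0388)


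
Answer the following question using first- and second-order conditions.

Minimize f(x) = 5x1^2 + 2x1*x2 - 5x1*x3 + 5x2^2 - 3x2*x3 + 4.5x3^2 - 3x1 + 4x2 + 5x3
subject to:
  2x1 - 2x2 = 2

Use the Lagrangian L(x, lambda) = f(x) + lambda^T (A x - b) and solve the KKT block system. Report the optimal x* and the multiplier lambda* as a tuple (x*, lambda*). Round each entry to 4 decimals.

Form the Lagrangian:
  L(x, lambda) = (1/2) x^T Q x + c^T x + lambda^T (A x - b)
Stationarity (grad_x L = 0): Q x + c + A^T lambda = 0.
Primal feasibility: A x = b.

This gives the KKT block system:
  [ Q   A^T ] [ x     ]   [-c ]
  [ A    0  ] [ lambda ] = [ b ]

Solving the linear system:
  x*      = (0.2303, -0.7697, -0.6842)
  lambda* = (-0.5921)
  f(x*)   = -3.0033

x* = (0.2303, -0.7697, -0.6842), lambda* = (-0.5921)


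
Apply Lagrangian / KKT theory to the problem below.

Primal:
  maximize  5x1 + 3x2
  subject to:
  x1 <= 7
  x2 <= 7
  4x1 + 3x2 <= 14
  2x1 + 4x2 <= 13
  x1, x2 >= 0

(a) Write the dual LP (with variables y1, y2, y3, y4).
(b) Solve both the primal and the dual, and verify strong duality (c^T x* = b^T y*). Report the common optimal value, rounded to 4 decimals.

The standard primal-dual pair for 'max c^T x s.t. A x <= b, x >= 0' is:
  Dual:  min b^T y  s.t.  A^T y >= c,  y >= 0.

So the dual LP is:
  minimize  7y1 + 7y2 + 14y3 + 13y4
  subject to:
    y1 + 4y3 + 2y4 >= 5
    y2 + 3y3 + 4y4 >= 3
    y1, y2, y3, y4 >= 0

Solving the primal: x* = (3.5, 0).
  primal value c^T x* = 17.5.
Solving the dual: y* = (0, 0, 1.25, 0).
  dual value b^T y* = 17.5.
Strong duality: c^T x* = b^T y*. Confirmed.

17.5


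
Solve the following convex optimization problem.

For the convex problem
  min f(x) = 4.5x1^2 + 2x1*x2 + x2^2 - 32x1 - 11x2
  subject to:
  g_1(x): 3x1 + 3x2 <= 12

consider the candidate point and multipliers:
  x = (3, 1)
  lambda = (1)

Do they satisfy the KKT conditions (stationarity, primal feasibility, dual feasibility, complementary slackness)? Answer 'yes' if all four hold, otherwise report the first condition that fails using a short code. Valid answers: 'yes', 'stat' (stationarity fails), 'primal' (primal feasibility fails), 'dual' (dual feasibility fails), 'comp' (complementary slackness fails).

Gradient of f: grad f(x) = Q x + c = (-3, -3)
Constraint values g_i(x) = a_i^T x - b_i:
  g_1((3, 1)) = 0
Stationarity residual: grad f(x) + sum_i lambda_i a_i = (0, 0)
  -> stationarity OK
Primal feasibility (all g_i <= 0): OK
Dual feasibility (all lambda_i >= 0): OK
Complementary slackness (lambda_i * g_i(x) = 0 for all i): OK

Verdict: yes, KKT holds.

yes


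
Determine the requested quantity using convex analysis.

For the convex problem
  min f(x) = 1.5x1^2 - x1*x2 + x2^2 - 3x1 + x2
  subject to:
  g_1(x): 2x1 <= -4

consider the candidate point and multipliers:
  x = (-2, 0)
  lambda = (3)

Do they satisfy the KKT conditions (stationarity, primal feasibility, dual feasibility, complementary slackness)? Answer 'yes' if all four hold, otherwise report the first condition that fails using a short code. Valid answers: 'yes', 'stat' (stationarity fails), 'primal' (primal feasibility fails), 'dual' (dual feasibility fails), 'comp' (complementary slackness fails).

Gradient of f: grad f(x) = Q x + c = (-9, 3)
Constraint values g_i(x) = a_i^T x - b_i:
  g_1((-2, 0)) = 0
Stationarity residual: grad f(x) + sum_i lambda_i a_i = (-3, 3)
  -> stationarity FAILS
Primal feasibility (all g_i <= 0): OK
Dual feasibility (all lambda_i >= 0): OK
Complementary slackness (lambda_i * g_i(x) = 0 for all i): OK

Verdict: the first failing condition is stationarity -> stat.

stat


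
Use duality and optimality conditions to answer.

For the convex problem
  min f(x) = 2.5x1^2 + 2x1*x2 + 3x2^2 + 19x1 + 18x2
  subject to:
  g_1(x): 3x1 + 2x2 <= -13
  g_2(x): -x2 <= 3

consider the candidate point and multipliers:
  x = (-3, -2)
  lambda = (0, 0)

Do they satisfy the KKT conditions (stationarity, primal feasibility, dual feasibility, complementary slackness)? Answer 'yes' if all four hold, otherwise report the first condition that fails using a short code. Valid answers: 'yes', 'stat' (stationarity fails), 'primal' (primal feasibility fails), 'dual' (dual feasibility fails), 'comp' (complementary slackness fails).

Gradient of f: grad f(x) = Q x + c = (0, 0)
Constraint values g_i(x) = a_i^T x - b_i:
  g_1((-3, -2)) = 0
  g_2((-3, -2)) = -1
Stationarity residual: grad f(x) + sum_i lambda_i a_i = (0, 0)
  -> stationarity OK
Primal feasibility (all g_i <= 0): OK
Dual feasibility (all lambda_i >= 0): OK
Complementary slackness (lambda_i * g_i(x) = 0 for all i): OK

Verdict: yes, KKT holds.

yes


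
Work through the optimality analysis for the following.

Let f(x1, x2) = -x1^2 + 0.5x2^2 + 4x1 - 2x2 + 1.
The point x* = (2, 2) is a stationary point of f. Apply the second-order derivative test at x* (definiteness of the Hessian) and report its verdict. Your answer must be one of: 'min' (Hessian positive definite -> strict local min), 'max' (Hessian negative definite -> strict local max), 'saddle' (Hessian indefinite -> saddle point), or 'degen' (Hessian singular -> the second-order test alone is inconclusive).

Compute the Hessian H = grad^2 f:
  H = [[-2, 0], [0, 1]]
Verify stationarity: grad f(x*) = H x* + g = (0, 0).
Eigenvalues of H: -2, 1.
Eigenvalues have mixed signs, so H is indefinite -> x* is a saddle point.

saddle


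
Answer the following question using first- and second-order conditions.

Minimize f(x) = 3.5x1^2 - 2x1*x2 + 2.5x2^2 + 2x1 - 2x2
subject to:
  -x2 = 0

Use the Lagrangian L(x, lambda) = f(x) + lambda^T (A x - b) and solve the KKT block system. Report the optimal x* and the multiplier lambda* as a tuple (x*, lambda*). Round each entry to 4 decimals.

Form the Lagrangian:
  L(x, lambda) = (1/2) x^T Q x + c^T x + lambda^T (A x - b)
Stationarity (grad_x L = 0): Q x + c + A^T lambda = 0.
Primal feasibility: A x = b.

This gives the KKT block system:
  [ Q   A^T ] [ x     ]   [-c ]
  [ A    0  ] [ lambda ] = [ b ]

Solving the linear system:
  x*      = (-0.2857, 0)
  lambda* = (-1.4286)
  f(x*)   = -0.2857

x* = (-0.2857, 0), lambda* = (-1.4286)


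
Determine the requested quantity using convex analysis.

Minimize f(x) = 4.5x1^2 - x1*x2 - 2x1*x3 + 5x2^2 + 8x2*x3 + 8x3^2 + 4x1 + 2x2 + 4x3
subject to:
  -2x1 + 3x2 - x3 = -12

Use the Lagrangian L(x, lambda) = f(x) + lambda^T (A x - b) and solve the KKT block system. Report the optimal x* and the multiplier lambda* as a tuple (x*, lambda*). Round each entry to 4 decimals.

Form the Lagrangian:
  L(x, lambda) = (1/2) x^T Q x + c^T x + lambda^T (A x - b)
Stationarity (grad_x L = 0): Q x + c + A^T lambda = 0.
Primal feasibility: A x = b.

This gives the KKT block system:
  [ Q   A^T ] [ x     ]   [-c ]
  [ A    0  ] [ lambda ] = [ b ]

Solving the linear system:
  x*      = (0.7224, -2.9705, 1.6438)
  lambda* = (5.0922)
  f(x*)   = 32.3153

x* = (0.7224, -2.9705, 1.6438), lambda* = (5.0922)


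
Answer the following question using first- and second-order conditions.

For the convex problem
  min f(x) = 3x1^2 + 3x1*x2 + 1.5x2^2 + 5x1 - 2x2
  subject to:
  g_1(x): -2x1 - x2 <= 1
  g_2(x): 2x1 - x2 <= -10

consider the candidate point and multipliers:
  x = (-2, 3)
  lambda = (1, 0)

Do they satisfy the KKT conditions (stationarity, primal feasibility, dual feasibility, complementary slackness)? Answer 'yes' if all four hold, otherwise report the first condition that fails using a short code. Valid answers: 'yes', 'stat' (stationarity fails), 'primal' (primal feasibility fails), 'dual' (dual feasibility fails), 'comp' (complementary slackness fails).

Gradient of f: grad f(x) = Q x + c = (2, 1)
Constraint values g_i(x) = a_i^T x - b_i:
  g_1((-2, 3)) = 0
  g_2((-2, 3)) = 3
Stationarity residual: grad f(x) + sum_i lambda_i a_i = (0, 0)
  -> stationarity OK
Primal feasibility (all g_i <= 0): FAILS
Dual feasibility (all lambda_i >= 0): OK
Complementary slackness (lambda_i * g_i(x) = 0 for all i): OK

Verdict: the first failing condition is primal_feasibility -> primal.

primal


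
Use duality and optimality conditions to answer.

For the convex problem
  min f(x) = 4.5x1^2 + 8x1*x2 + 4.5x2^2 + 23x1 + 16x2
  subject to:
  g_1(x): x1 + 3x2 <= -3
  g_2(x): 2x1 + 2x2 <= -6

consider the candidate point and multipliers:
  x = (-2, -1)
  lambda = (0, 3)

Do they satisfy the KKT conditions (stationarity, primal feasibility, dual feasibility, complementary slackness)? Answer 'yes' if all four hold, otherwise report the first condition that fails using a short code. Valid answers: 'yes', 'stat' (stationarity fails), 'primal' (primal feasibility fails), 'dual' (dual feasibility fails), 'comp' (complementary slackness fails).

Gradient of f: grad f(x) = Q x + c = (-3, -9)
Constraint values g_i(x) = a_i^T x - b_i:
  g_1((-2, -1)) = -2
  g_2((-2, -1)) = 0
Stationarity residual: grad f(x) + sum_i lambda_i a_i = (3, -3)
  -> stationarity FAILS
Primal feasibility (all g_i <= 0): OK
Dual feasibility (all lambda_i >= 0): OK
Complementary slackness (lambda_i * g_i(x) = 0 for all i): OK

Verdict: the first failing condition is stationarity -> stat.

stat


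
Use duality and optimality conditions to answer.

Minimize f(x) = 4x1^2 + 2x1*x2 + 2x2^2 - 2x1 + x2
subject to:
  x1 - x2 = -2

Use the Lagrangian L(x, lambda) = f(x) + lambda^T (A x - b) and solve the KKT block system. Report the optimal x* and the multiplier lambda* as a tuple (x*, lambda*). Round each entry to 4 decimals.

Form the Lagrangian:
  L(x, lambda) = (1/2) x^T Q x + c^T x + lambda^T (A x - b)
Stationarity (grad_x L = 0): Q x + c + A^T lambda = 0.
Primal feasibility: A x = b.

This gives the KKT block system:
  [ Q   A^T ] [ x     ]   [-c ]
  [ A    0  ] [ lambda ] = [ b ]

Solving the linear system:
  x*      = (-0.6875, 1.3125)
  lambda* = (4.875)
  f(x*)   = 6.2188

x* = (-0.6875, 1.3125), lambda* = (4.875)


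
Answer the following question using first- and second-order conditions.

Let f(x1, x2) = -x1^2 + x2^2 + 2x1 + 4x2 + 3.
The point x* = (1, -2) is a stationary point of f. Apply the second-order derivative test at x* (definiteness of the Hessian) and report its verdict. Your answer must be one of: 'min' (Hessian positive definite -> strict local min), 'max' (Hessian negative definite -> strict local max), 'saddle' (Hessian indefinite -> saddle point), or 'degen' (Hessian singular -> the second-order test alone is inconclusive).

Compute the Hessian H = grad^2 f:
  H = [[-2, 0], [0, 2]]
Verify stationarity: grad f(x*) = H x* + g = (0, 0).
Eigenvalues of H: -2, 2.
Eigenvalues have mixed signs, so H is indefinite -> x* is a saddle point.

saddle


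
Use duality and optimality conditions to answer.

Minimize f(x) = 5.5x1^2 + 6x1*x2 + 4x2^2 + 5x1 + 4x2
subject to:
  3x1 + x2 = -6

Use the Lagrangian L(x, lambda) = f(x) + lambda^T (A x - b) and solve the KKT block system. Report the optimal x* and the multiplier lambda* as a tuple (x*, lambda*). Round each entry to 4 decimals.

Form the Lagrangian:
  L(x, lambda) = (1/2) x^T Q x + c^T x + lambda^T (A x - b)
Stationarity (grad_x L = 0): Q x + c + A^T lambda = 0.
Primal feasibility: A x = b.

This gives the KKT block system:
  [ Q   A^T ] [ x     ]   [-c ]
  [ A    0  ] [ lambda ] = [ b ]

Solving the linear system:
  x*      = (-2.1489, 0.4468)
  lambda* = (5.3191)
  f(x*)   = 11.4787

x* = (-2.1489, 0.4468), lambda* = (5.3191)


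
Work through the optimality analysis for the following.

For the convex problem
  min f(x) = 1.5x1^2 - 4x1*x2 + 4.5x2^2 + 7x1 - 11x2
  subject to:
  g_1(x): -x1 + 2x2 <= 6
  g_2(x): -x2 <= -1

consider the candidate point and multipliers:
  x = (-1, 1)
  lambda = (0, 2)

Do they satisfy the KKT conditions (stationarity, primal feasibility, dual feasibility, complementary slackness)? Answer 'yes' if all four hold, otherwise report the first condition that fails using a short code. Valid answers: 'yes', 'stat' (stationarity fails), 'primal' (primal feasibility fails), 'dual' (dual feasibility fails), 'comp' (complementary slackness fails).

Gradient of f: grad f(x) = Q x + c = (0, 2)
Constraint values g_i(x) = a_i^T x - b_i:
  g_1((-1, 1)) = -3
  g_2((-1, 1)) = 0
Stationarity residual: grad f(x) + sum_i lambda_i a_i = (0, 0)
  -> stationarity OK
Primal feasibility (all g_i <= 0): OK
Dual feasibility (all lambda_i >= 0): OK
Complementary slackness (lambda_i * g_i(x) = 0 for all i): OK

Verdict: yes, KKT holds.

yes


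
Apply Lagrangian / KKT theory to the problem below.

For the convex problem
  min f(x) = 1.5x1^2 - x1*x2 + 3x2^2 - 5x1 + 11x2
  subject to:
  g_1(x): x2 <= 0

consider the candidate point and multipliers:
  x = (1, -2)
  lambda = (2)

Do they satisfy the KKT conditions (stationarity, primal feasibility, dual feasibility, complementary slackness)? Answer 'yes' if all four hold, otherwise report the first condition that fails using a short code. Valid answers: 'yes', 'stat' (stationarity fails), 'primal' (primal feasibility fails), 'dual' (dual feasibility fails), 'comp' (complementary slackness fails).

Gradient of f: grad f(x) = Q x + c = (0, -2)
Constraint values g_i(x) = a_i^T x - b_i:
  g_1((1, -2)) = -2
Stationarity residual: grad f(x) + sum_i lambda_i a_i = (0, 0)
  -> stationarity OK
Primal feasibility (all g_i <= 0): OK
Dual feasibility (all lambda_i >= 0): OK
Complementary slackness (lambda_i * g_i(x) = 0 for all i): FAILS

Verdict: the first failing condition is complementary_slackness -> comp.

comp


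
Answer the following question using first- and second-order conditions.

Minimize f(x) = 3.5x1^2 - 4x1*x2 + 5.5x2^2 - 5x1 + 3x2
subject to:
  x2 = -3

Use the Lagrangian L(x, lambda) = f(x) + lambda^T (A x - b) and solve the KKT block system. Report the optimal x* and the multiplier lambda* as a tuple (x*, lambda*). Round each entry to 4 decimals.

Form the Lagrangian:
  L(x, lambda) = (1/2) x^T Q x + c^T x + lambda^T (A x - b)
Stationarity (grad_x L = 0): Q x + c + A^T lambda = 0.
Primal feasibility: A x = b.

This gives the KKT block system:
  [ Q   A^T ] [ x     ]   [-c ]
  [ A    0  ] [ lambda ] = [ b ]

Solving the linear system:
  x*      = (-1, -3)
  lambda* = (26)
  f(x*)   = 37

x* = (-1, -3), lambda* = (26)


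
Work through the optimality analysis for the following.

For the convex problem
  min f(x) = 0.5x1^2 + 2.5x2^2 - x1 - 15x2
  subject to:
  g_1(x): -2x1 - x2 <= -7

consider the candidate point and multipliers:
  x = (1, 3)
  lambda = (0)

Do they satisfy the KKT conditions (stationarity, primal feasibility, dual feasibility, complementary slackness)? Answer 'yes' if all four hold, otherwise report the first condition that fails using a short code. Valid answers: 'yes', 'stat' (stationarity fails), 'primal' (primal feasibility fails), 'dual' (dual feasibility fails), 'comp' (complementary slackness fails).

Gradient of f: grad f(x) = Q x + c = (0, 0)
Constraint values g_i(x) = a_i^T x - b_i:
  g_1((1, 3)) = 2
Stationarity residual: grad f(x) + sum_i lambda_i a_i = (0, 0)
  -> stationarity OK
Primal feasibility (all g_i <= 0): FAILS
Dual feasibility (all lambda_i >= 0): OK
Complementary slackness (lambda_i * g_i(x) = 0 for all i): OK

Verdict: the first failing condition is primal_feasibility -> primal.

primal


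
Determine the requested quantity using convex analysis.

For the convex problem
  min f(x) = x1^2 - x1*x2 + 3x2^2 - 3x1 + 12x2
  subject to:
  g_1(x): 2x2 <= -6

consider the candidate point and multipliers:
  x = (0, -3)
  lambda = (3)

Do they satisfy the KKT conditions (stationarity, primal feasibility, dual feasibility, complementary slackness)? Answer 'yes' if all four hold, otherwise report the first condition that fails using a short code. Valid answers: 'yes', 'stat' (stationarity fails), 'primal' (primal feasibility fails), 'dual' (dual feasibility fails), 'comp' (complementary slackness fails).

Gradient of f: grad f(x) = Q x + c = (0, -6)
Constraint values g_i(x) = a_i^T x - b_i:
  g_1((0, -3)) = 0
Stationarity residual: grad f(x) + sum_i lambda_i a_i = (0, 0)
  -> stationarity OK
Primal feasibility (all g_i <= 0): OK
Dual feasibility (all lambda_i >= 0): OK
Complementary slackness (lambda_i * g_i(x) = 0 for all i): OK

Verdict: yes, KKT holds.

yes


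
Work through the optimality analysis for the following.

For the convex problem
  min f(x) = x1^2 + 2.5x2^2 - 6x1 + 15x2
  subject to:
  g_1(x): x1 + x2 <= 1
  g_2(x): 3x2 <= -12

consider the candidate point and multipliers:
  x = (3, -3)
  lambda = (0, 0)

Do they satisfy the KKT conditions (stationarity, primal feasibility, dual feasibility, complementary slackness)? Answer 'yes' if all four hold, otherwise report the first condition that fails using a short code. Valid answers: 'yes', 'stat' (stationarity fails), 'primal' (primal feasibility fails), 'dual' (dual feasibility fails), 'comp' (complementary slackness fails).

Gradient of f: grad f(x) = Q x + c = (0, 0)
Constraint values g_i(x) = a_i^T x - b_i:
  g_1((3, -3)) = -1
  g_2((3, -3)) = 3
Stationarity residual: grad f(x) + sum_i lambda_i a_i = (0, 0)
  -> stationarity OK
Primal feasibility (all g_i <= 0): FAILS
Dual feasibility (all lambda_i >= 0): OK
Complementary slackness (lambda_i * g_i(x) = 0 for all i): OK

Verdict: the first failing condition is primal_feasibility -> primal.

primal


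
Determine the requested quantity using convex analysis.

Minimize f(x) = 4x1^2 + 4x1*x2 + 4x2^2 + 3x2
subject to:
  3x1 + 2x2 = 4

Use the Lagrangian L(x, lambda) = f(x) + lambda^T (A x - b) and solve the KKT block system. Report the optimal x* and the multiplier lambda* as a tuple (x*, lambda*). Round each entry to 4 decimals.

Form the Lagrangian:
  L(x, lambda) = (1/2) x^T Q x + c^T x + lambda^T (A x - b)
Stationarity (grad_x L = 0): Q x + c + A^T lambda = 0.
Primal feasibility: A x = b.

This gives the KKT block system:
  [ Q   A^T ] [ x     ]   [-c ]
  [ A    0  ] [ lambda ] = [ b ]

Solving the linear system:
  x*      = (1.4643, -0.1964)
  lambda* = (-3.6429)
  f(x*)   = 6.9911

x* = (1.4643, -0.1964), lambda* = (-3.6429)


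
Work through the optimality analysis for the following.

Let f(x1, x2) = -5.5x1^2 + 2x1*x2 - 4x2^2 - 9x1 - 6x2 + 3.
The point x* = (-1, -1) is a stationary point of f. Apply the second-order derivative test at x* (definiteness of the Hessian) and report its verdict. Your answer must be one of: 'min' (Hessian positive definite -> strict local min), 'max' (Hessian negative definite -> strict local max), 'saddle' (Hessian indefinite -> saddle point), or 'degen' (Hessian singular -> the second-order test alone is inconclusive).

Compute the Hessian H = grad^2 f:
  H = [[-11, 2], [2, -8]]
Verify stationarity: grad f(x*) = H x* + g = (0, 0).
Eigenvalues of H: -12, -7.
Both eigenvalues < 0, so H is negative definite -> x* is a strict local max.

max


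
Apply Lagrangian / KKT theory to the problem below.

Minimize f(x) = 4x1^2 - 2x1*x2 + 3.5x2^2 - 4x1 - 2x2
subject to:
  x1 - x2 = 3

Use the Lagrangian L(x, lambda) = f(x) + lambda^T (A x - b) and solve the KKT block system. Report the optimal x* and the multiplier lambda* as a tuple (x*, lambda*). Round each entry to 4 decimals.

Form the Lagrangian:
  L(x, lambda) = (1/2) x^T Q x + c^T x + lambda^T (A x - b)
Stationarity (grad_x L = 0): Q x + c + A^T lambda = 0.
Primal feasibility: A x = b.

This gives the KKT block system:
  [ Q   A^T ] [ x     ]   [-c ]
  [ A    0  ] [ lambda ] = [ b ]

Solving the linear system:
  x*      = (1.9091, -1.0909)
  lambda* = (-13.4545)
  f(x*)   = 17.4545

x* = (1.9091, -1.0909), lambda* = (-13.4545)


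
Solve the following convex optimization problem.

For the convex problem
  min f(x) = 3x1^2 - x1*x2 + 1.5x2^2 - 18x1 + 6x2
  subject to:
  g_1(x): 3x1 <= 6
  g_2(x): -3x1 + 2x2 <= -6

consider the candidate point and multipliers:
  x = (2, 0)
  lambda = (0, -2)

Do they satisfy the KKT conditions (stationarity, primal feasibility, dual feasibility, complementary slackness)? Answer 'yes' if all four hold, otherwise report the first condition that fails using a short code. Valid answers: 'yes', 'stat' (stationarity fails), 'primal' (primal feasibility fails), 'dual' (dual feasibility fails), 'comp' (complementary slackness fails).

Gradient of f: grad f(x) = Q x + c = (-6, 4)
Constraint values g_i(x) = a_i^T x - b_i:
  g_1((2, 0)) = 0
  g_2((2, 0)) = 0
Stationarity residual: grad f(x) + sum_i lambda_i a_i = (0, 0)
  -> stationarity OK
Primal feasibility (all g_i <= 0): OK
Dual feasibility (all lambda_i >= 0): FAILS
Complementary slackness (lambda_i * g_i(x) = 0 for all i): OK

Verdict: the first failing condition is dual_feasibility -> dual.

dual


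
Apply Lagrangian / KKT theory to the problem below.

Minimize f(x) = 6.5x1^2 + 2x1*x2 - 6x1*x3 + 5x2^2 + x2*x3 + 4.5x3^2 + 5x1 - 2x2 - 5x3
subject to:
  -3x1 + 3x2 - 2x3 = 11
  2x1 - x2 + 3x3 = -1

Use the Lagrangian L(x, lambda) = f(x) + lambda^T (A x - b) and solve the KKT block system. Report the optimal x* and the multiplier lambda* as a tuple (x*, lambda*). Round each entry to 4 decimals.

Form the Lagrangian:
  L(x, lambda) = (1/2) x^T Q x + c^T x + lambda^T (A x - b)
Stationarity (grad_x L = 0): Q x + c + A^T lambda = 0.
Primal feasibility: A x = b.

This gives the KKT block system:
  [ Q   A^T ] [ x     ]   [-c ]
  [ A    0  ] [ lambda ] = [ b ]

Solving the linear system:
  x*      = (-1.2474, 3.5376, 1.6774)
  lambda* = (-16.9707, -18.3534)
  f(x*)   = 73.3124

x* = (-1.2474, 3.5376, 1.6774), lambda* = (-16.9707, -18.3534)


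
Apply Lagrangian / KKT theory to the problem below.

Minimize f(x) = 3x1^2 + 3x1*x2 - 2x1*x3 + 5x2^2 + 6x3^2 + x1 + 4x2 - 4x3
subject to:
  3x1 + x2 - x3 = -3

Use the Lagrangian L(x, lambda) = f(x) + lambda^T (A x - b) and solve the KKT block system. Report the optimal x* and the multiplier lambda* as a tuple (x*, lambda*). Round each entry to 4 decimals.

Form the Lagrangian:
  L(x, lambda) = (1/2) x^T Q x + c^T x + lambda^T (A x - b)
Stationarity (grad_x L = 0): Q x + c + A^T lambda = 0.
Primal feasibility: A x = b.

This gives the KKT block system:
  [ Q   A^T ] [ x     ]   [-c ]
  [ A    0  ] [ lambda ] = [ b ]

Solving the linear system:
  x*      = (-0.7657, -0.3486, 0.3543)
  lambda* = (1.7829)
  f(x*)   = 0.8857

x* = (-0.7657, -0.3486, 0.3543), lambda* = (1.7829)


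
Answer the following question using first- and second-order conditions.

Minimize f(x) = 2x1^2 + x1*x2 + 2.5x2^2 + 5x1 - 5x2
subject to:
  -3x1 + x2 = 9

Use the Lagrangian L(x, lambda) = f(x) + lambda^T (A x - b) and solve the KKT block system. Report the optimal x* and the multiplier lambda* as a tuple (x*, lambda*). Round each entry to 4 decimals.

Form the Lagrangian:
  L(x, lambda) = (1/2) x^T Q x + c^T x + lambda^T (A x - b)
Stationarity (grad_x L = 0): Q x + c + A^T lambda = 0.
Primal feasibility: A x = b.

This gives the KKT block system:
  [ Q   A^T ] [ x     ]   [-c ]
  [ A    0  ] [ lambda ] = [ b ]

Solving the linear system:
  x*      = (-2.4364, 1.6909)
  lambda* = (-1.0182)
  f(x*)   = -5.7364

x* = (-2.4364, 1.6909), lambda* = (-1.0182)


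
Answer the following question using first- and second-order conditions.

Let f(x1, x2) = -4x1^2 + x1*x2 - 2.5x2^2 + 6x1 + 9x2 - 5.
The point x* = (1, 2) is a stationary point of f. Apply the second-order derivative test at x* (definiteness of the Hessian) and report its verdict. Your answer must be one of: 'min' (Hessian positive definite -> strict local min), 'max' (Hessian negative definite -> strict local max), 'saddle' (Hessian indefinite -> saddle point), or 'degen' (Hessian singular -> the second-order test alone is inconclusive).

Compute the Hessian H = grad^2 f:
  H = [[-8, 1], [1, -5]]
Verify stationarity: grad f(x*) = H x* + g = (0, 0).
Eigenvalues of H: -8.3028, -4.6972.
Both eigenvalues < 0, so H is negative definite -> x* is a strict local max.

max


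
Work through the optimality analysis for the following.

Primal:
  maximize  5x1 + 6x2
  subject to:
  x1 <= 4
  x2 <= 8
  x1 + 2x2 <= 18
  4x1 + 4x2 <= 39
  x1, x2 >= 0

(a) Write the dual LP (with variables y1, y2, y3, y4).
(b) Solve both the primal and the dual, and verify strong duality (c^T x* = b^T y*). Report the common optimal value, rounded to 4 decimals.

The standard primal-dual pair for 'max c^T x s.t. A x <= b, x >= 0' is:
  Dual:  min b^T y  s.t.  A^T y >= c,  y >= 0.

So the dual LP is:
  minimize  4y1 + 8y2 + 18y3 + 39y4
  subject to:
    y1 + y3 + 4y4 >= 5
    y2 + 2y3 + 4y4 >= 6
    y1, y2, y3, y4 >= 0

Solving the primal: x* = (1.75, 8).
  primal value c^T x* = 56.75.
Solving the dual: y* = (0, 1, 0, 1.25).
  dual value b^T y* = 56.75.
Strong duality: c^T x* = b^T y*. Confirmed.

56.75


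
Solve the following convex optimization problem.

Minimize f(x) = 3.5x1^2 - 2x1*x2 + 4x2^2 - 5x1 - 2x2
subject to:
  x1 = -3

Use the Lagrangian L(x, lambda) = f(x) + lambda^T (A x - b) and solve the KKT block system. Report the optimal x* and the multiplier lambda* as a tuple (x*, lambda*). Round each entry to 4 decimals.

Form the Lagrangian:
  L(x, lambda) = (1/2) x^T Q x + c^T x + lambda^T (A x - b)
Stationarity (grad_x L = 0): Q x + c + A^T lambda = 0.
Primal feasibility: A x = b.

This gives the KKT block system:
  [ Q   A^T ] [ x     ]   [-c ]
  [ A    0  ] [ lambda ] = [ b ]

Solving the linear system:
  x*      = (-3, -0.5)
  lambda* = (25)
  f(x*)   = 45.5

x* = (-3, -0.5), lambda* = (25)


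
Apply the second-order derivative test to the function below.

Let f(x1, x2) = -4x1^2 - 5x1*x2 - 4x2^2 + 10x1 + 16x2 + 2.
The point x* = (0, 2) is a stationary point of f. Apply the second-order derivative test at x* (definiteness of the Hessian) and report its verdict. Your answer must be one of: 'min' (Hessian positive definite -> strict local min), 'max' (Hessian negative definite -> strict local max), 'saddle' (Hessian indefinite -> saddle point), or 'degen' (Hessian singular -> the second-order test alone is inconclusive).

Compute the Hessian H = grad^2 f:
  H = [[-8, -5], [-5, -8]]
Verify stationarity: grad f(x*) = H x* + g = (0, 0).
Eigenvalues of H: -13, -3.
Both eigenvalues < 0, so H is negative definite -> x* is a strict local max.

max


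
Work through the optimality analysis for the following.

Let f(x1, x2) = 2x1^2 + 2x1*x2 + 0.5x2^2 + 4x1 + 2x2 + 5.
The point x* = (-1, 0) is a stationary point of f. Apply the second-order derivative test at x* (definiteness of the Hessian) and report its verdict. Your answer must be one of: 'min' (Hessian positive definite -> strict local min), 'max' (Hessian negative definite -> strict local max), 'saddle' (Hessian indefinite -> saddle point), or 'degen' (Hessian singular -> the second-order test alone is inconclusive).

Compute the Hessian H = grad^2 f:
  H = [[4, 2], [2, 1]]
Verify stationarity: grad f(x*) = H x* + g = (0, 0).
Eigenvalues of H: 0, 5.
H has a zero eigenvalue (singular; positive semidefinite but not definite), so H is neither positive definite, negative definite, nor indefinite. The second-order test alone is inconclusive -> degen.
(Indeed, f is constant along the null direction of H through x*, so x* is not a strict local extremum.)

degen


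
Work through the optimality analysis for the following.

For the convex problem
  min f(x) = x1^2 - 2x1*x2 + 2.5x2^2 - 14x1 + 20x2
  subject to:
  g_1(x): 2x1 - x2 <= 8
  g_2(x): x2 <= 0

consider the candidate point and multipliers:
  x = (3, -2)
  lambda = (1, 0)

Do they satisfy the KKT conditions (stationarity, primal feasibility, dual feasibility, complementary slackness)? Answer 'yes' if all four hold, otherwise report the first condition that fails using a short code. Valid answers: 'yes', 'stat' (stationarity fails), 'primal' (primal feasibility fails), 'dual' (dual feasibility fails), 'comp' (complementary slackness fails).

Gradient of f: grad f(x) = Q x + c = (-4, 4)
Constraint values g_i(x) = a_i^T x - b_i:
  g_1((3, -2)) = 0
  g_2((3, -2)) = -2
Stationarity residual: grad f(x) + sum_i lambda_i a_i = (-2, 3)
  -> stationarity FAILS
Primal feasibility (all g_i <= 0): OK
Dual feasibility (all lambda_i >= 0): OK
Complementary slackness (lambda_i * g_i(x) = 0 for all i): OK

Verdict: the first failing condition is stationarity -> stat.

stat


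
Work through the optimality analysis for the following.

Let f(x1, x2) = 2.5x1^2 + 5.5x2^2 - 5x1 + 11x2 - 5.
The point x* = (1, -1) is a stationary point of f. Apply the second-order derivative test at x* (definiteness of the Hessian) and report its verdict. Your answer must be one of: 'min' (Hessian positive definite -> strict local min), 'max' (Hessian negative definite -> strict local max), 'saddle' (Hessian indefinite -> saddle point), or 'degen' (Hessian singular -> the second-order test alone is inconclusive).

Compute the Hessian H = grad^2 f:
  H = [[5, 0], [0, 11]]
Verify stationarity: grad f(x*) = H x* + g = (0, 0).
Eigenvalues of H: 5, 11.
Both eigenvalues > 0, so H is positive definite -> x* is a strict local min.

min


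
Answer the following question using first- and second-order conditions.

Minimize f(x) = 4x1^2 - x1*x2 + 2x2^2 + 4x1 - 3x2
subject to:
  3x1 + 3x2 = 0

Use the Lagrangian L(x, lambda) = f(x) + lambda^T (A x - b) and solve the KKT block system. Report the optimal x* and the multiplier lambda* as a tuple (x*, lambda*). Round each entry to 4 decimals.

Form the Lagrangian:
  L(x, lambda) = (1/2) x^T Q x + c^T x + lambda^T (A x - b)
Stationarity (grad_x L = 0): Q x + c + A^T lambda = 0.
Primal feasibility: A x = b.

This gives the KKT block system:
  [ Q   A^T ] [ x     ]   [-c ]
  [ A    0  ] [ lambda ] = [ b ]

Solving the linear system:
  x*      = (-0.5, 0.5)
  lambda* = (0.1667)
  f(x*)   = -1.75

x* = (-0.5, 0.5), lambda* = (0.1667)


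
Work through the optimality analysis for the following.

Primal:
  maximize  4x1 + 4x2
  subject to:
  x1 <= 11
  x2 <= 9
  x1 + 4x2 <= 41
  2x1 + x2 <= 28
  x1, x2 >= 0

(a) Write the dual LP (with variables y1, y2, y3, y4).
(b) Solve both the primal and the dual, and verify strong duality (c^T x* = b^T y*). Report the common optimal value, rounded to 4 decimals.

The standard primal-dual pair for 'max c^T x s.t. A x <= b, x >= 0' is:
  Dual:  min b^T y  s.t.  A^T y >= c,  y >= 0.

So the dual LP is:
  minimize  11y1 + 9y2 + 41y3 + 28y4
  subject to:
    y1 + y3 + 2y4 >= 4
    y2 + 4y3 + y4 >= 4
    y1, y2, y3, y4 >= 0

Solving the primal: x* = (10.1429, 7.7143).
  primal value c^T x* = 71.4286.
Solving the dual: y* = (0, 0, 0.5714, 1.7143).
  dual value b^T y* = 71.4286.
Strong duality: c^T x* = b^T y*. Confirmed.

71.4286


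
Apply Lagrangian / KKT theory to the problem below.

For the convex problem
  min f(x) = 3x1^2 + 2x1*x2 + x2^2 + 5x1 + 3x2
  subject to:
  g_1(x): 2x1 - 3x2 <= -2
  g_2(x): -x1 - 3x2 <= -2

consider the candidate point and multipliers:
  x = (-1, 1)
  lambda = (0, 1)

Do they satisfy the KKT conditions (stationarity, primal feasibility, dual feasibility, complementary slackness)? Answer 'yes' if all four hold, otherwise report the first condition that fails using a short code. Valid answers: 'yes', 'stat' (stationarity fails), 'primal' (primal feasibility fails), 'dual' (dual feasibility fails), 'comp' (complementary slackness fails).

Gradient of f: grad f(x) = Q x + c = (1, 3)
Constraint values g_i(x) = a_i^T x - b_i:
  g_1((-1, 1)) = -3
  g_2((-1, 1)) = 0
Stationarity residual: grad f(x) + sum_i lambda_i a_i = (0, 0)
  -> stationarity OK
Primal feasibility (all g_i <= 0): OK
Dual feasibility (all lambda_i >= 0): OK
Complementary slackness (lambda_i * g_i(x) = 0 for all i): OK

Verdict: yes, KKT holds.

yes


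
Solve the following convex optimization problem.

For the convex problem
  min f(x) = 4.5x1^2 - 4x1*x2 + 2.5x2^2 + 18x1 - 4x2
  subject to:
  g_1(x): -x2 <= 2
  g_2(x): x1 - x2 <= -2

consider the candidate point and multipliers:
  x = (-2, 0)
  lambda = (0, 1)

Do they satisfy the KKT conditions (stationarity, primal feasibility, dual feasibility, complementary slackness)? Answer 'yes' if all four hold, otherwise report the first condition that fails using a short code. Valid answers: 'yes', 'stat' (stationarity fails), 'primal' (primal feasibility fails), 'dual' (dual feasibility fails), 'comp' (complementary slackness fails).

Gradient of f: grad f(x) = Q x + c = (0, 4)
Constraint values g_i(x) = a_i^T x - b_i:
  g_1((-2, 0)) = -2
  g_2((-2, 0)) = 0
Stationarity residual: grad f(x) + sum_i lambda_i a_i = (1, 3)
  -> stationarity FAILS
Primal feasibility (all g_i <= 0): OK
Dual feasibility (all lambda_i >= 0): OK
Complementary slackness (lambda_i * g_i(x) = 0 for all i): OK

Verdict: the first failing condition is stationarity -> stat.

stat


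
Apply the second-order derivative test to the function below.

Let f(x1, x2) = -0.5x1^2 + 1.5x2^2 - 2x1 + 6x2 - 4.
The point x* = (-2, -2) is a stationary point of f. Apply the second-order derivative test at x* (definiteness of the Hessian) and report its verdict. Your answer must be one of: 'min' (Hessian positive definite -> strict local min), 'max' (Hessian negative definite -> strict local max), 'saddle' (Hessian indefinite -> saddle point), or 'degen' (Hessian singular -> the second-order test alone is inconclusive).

Compute the Hessian H = grad^2 f:
  H = [[-1, 0], [0, 3]]
Verify stationarity: grad f(x*) = H x* + g = (0, 0).
Eigenvalues of H: -1, 3.
Eigenvalues have mixed signs, so H is indefinite -> x* is a saddle point.

saddle


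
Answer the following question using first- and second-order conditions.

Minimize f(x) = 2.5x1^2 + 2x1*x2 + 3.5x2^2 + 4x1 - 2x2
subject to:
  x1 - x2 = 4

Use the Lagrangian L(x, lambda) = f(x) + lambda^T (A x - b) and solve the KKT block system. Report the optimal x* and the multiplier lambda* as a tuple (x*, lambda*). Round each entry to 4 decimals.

Form the Lagrangian:
  L(x, lambda) = (1/2) x^T Q x + c^T x + lambda^T (A x - b)
Stationarity (grad_x L = 0): Q x + c + A^T lambda = 0.
Primal feasibility: A x = b.

This gives the KKT block system:
  [ Q   A^T ] [ x     ]   [-c ]
  [ A    0  ] [ lambda ] = [ b ]

Solving the linear system:
  x*      = (2.125, -1.875)
  lambda* = (-10.875)
  f(x*)   = 27.875

x* = (2.125, -1.875), lambda* = (-10.875)


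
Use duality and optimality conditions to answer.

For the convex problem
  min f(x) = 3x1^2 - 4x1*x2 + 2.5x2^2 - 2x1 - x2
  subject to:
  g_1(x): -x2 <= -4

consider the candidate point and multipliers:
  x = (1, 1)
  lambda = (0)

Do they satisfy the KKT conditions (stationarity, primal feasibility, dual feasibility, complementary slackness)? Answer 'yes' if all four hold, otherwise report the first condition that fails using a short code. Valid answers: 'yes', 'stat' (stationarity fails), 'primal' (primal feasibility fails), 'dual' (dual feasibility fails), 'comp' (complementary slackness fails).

Gradient of f: grad f(x) = Q x + c = (0, 0)
Constraint values g_i(x) = a_i^T x - b_i:
  g_1((1, 1)) = 3
Stationarity residual: grad f(x) + sum_i lambda_i a_i = (0, 0)
  -> stationarity OK
Primal feasibility (all g_i <= 0): FAILS
Dual feasibility (all lambda_i >= 0): OK
Complementary slackness (lambda_i * g_i(x) = 0 for all i): OK

Verdict: the first failing condition is primal_feasibility -> primal.

primal


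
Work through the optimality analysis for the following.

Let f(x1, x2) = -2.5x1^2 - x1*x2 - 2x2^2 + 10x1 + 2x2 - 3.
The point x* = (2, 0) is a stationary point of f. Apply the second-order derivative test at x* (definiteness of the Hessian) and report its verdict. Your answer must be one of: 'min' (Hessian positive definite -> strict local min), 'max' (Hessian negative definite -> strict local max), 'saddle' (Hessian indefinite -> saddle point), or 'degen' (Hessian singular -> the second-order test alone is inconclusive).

Compute the Hessian H = grad^2 f:
  H = [[-5, -1], [-1, -4]]
Verify stationarity: grad f(x*) = H x* + g = (0, 0).
Eigenvalues of H: -5.618, -3.382.
Both eigenvalues < 0, so H is negative definite -> x* is a strict local max.

max


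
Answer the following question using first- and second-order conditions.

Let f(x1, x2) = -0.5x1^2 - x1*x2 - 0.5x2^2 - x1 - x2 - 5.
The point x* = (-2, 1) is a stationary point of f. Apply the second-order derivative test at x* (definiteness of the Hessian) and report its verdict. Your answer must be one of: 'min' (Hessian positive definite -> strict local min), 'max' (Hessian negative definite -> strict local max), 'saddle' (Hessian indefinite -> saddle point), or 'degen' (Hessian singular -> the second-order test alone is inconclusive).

Compute the Hessian H = grad^2 f:
  H = [[-1, -1], [-1, -1]]
Verify stationarity: grad f(x*) = H x* + g = (0, 0).
Eigenvalues of H: -2, 0.
H has a zero eigenvalue (singular; negative semidefinite but not definite), so H is neither positive definite, negative definite, nor indefinite. The second-order test alone is inconclusive -> degen.
(Indeed, f is constant along the null direction of H through x*, so x* is not a strict local extremum.)

degen


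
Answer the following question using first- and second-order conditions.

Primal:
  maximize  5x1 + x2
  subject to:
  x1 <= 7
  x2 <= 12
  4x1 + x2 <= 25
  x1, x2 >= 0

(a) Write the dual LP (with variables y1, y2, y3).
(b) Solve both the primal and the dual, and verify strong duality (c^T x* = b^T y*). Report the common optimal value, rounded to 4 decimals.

The standard primal-dual pair for 'max c^T x s.t. A x <= b, x >= 0' is:
  Dual:  min b^T y  s.t.  A^T y >= c,  y >= 0.

So the dual LP is:
  minimize  7y1 + 12y2 + 25y3
  subject to:
    y1 + 4y3 >= 5
    y2 + y3 >= 1
    y1, y2, y3 >= 0

Solving the primal: x* = (6.25, 0).
  primal value c^T x* = 31.25.
Solving the dual: y* = (0, 0, 1.25).
  dual value b^T y* = 31.25.
Strong duality: c^T x* = b^T y*. Confirmed.

31.25


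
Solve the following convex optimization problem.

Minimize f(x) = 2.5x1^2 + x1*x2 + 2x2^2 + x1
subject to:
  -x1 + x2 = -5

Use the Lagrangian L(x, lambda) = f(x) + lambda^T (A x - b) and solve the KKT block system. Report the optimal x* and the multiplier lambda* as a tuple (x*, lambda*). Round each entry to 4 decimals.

Form the Lagrangian:
  L(x, lambda) = (1/2) x^T Q x + c^T x + lambda^T (A x - b)
Stationarity (grad_x L = 0): Q x + c + A^T lambda = 0.
Primal feasibility: A x = b.

This gives the KKT block system:
  [ Q   A^T ] [ x     ]   [-c ]
  [ A    0  ] [ lambda ] = [ b ]

Solving the linear system:
  x*      = (2.1818, -2.8182)
  lambda* = (9.0909)
  f(x*)   = 23.8182

x* = (2.1818, -2.8182), lambda* = (9.0909)


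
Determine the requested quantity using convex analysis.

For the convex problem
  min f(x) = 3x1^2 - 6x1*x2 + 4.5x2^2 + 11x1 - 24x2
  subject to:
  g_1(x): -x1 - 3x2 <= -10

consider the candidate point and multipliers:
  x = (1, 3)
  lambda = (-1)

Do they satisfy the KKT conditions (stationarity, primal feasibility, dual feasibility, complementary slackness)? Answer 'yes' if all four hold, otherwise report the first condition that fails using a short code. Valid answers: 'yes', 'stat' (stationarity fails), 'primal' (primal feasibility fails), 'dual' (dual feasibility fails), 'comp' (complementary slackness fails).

Gradient of f: grad f(x) = Q x + c = (-1, -3)
Constraint values g_i(x) = a_i^T x - b_i:
  g_1((1, 3)) = 0
Stationarity residual: grad f(x) + sum_i lambda_i a_i = (0, 0)
  -> stationarity OK
Primal feasibility (all g_i <= 0): OK
Dual feasibility (all lambda_i >= 0): FAILS
Complementary slackness (lambda_i * g_i(x) = 0 for all i): OK

Verdict: the first failing condition is dual_feasibility -> dual.

dual
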